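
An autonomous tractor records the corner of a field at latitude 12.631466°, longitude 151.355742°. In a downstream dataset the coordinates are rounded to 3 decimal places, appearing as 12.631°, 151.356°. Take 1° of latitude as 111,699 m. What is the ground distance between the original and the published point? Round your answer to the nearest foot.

Δlat = 12.631466 − 12.631 = +0.000466°; Δlon = 151.355742 − 151.356 = -0.000258°.
North–south shift: 0.000466 × 111699 = 52.0517 m.
E–W at 12.631°: -0.000258° × 111699 × cos 12.631° = -0.000258 × 111699 × 0.9758 ≈ -28.1209 m.
Combined displacement = (52.0517² + 28.1209²)^½ ≈ 59.1622 m.
Converting: 59.1622 m × 3.2808 ft/m ≈ 194.1 ft.

194 feet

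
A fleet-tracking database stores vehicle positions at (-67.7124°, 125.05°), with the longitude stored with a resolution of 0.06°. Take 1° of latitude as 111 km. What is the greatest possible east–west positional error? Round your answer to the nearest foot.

4143 feet

With a 0.06° grid the true value lies within half a step, ±0.06°/2 = ±0.03°, of the stored one.
At latitude 67.7124° a degree of longitude spans 111000 m × cos 67.7124° = 111000 × 0.3793 ≈ 42097.4 m.
So at most 0.03° × 42097.4 ≈ 1262.92 m east–west.
Converting: 1262.92 m × 3.2808 ft/m ≈ 4143.4 ft.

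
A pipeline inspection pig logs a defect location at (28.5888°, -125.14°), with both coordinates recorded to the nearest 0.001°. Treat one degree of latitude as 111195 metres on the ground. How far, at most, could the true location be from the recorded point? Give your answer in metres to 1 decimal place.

Rounding to 3 decimal places leaves each coordinate within ±0.0005° of the true value.
N–S: 0.0005° × 111195 m/° = 55.5975 m.
Longitude error → 0.0005 × 111195 × cos 28.5888° = 0.0005 × 111195 × 0.8781 ≈ 48.8189 m.
Combining orthogonally: (55.5975² + 48.8189²)^½ ≈ 73.9889 m.

74.0 metres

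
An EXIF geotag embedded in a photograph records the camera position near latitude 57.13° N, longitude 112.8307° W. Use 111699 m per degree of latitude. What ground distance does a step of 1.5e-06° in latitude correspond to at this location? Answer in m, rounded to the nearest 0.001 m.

Along a meridian 1.5e-06° is 1.5e-06 × 111699 = 0.167549 m.

0.168 m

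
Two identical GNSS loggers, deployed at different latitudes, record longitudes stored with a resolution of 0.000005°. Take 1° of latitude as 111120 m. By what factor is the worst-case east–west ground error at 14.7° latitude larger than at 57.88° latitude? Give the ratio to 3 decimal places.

With a 0.000005° grid the true value lies within half a step, ±0.000005°/2 = ±2.5e-06°, of the stored one.
At 14.7°: 2.5e-06° × 111120 × cos 14.7° = 2.5e-06 × 111120 × 0.9673 ≈ 0.26871 m.
Error at 57.88° = 2.5e-06° × 111120 × cos 57.88° ≈ 0.2778 × 0.5317 = 0.1477 m.
Ratio: 0.26871 / 0.1477 = cos 14.7° / cos 57.88° ≈ 1.8192.

1.819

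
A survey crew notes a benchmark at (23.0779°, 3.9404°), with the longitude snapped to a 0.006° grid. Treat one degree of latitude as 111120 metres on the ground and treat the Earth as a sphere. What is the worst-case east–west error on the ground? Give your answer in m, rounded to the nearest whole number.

With a 0.006° grid the true value lies within half a step, ±0.006°/2 = ±0.003°, of the stored one.
At latitude 23.0779° a degree of longitude spans 111120 m × cos 23.0779° = 111120 × 0.9200 ≈ 102227 m.
So at most 0.003° × 102227 ≈ 306.682 m east–west.

307 m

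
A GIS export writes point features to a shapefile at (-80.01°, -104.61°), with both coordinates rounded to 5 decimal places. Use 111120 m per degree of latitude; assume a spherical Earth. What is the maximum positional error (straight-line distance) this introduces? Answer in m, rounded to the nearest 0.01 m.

0.56 m

Rounding to 5 decimal places leaves each coordinate within ±5e-06° of the true value.
N–S: 5e-06° × 111120 m/° = 0.5556 m.
Longitude error → 5e-06 × 111120 × cos 80.01° = 5e-06 × 111120 × 0.1735 ≈ 0.0963834 m.
Combining orthogonally: (0.5556² + 0.0963834²)^½ ≈ 0.563898 m.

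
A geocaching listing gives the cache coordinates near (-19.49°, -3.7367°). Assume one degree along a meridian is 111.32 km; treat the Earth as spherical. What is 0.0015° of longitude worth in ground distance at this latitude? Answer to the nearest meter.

0.0015° of longitude at 19.49° is 0.0015 × 111320 × cos 19.49° ≈ 0.0015 × 104941 = 157.412 m.

157 meters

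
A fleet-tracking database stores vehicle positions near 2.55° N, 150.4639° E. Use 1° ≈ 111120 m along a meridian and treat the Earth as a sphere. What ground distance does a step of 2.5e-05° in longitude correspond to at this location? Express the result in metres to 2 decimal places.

2.5e-05° of longitude at 2.55° is 2.5e-05 × 111120 × cos 2.55° ≈ 2.5e-05 × 111010 = 2.77525 m.

2.78 metres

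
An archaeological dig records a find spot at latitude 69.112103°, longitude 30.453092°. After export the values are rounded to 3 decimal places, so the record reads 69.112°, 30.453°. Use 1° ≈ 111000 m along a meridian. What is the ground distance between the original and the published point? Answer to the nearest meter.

Δlat = 69.112103 − 69.112 = +0.000103°; Δlon = 30.453092 − 30.453 = +0.000092°.
North–south shift: 0.000103 × 111000 = 11.433 m.
E–W at 69.112°: 0.000092° × 111000 × cos 69.112° = 0.000092 × 111000 × 0.3565 ≈ 3.64101 m.
Hypotenuse of the two orthogonal shifts: √(11.433² + 3.64101²) = 11.9988 m.

12 meters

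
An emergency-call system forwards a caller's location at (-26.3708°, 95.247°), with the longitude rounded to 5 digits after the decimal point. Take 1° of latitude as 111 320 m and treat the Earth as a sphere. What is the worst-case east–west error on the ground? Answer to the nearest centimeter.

Rounding to 5 decimal places leaves the longitude within ±5e-06° of the true value.
One degree of longitude at 26.3708° is 111320 × cos 26.3708° ≈ 111320 × 0.8959 = 99735.8 m.
Maximum E–W displacement: 5e-06 × 99735.8 = 0.498679 m.
That is 0.498679 m = 49.868 cm.

50 centimeters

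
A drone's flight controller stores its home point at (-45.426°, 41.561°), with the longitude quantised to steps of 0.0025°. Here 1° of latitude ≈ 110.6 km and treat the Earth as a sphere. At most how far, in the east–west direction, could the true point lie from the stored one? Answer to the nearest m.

With a 0.0025° grid the true value lies within half a step, ±0.0025°/2 = ±0.00125°, of the stored one.
Parallels shrink by cos φ, so at 45.426° a degree of longitude is 110600 × 0.7018 ≈ 77622.4 m.
East–west error: 0.00125° × 77622.4 m/° ≈ 97.028 m.

97 m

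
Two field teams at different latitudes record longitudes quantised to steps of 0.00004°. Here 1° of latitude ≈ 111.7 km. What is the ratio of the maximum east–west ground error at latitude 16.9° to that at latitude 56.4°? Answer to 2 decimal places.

With a 0.00004° grid the true value lies within half a step, ±0.00004°/2 = ±2e-05°, of the stored one.
At 16.9°: 2e-05° × 111700 × cos 16.9° = 2e-05 × 111700 × 0.9568 ≈ 2.1375 m.
Error at 56.4° = 2e-05° × 111700 × cos 56.4° ≈ 2.234 × 0.5534 = 1.2363 m.
Ratio: 2.1375 / 1.2363 = cos 16.9° / cos 56.4° ≈ 1.7290.

1.73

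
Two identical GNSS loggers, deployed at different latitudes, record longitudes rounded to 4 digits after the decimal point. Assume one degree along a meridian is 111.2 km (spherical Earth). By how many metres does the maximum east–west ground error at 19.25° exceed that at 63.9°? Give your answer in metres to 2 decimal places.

2.80 metres

Rounding to 4 decimal places leaves the longitude within ±5e-05° of the true value.
At 19.25°: 5e-05° × 111200 × cos 19.25° = 5e-05 × 111200 × 0.9441 ≈ 5.2491 m.
Error at 63.9° = 5e-05° × 111200 × cos 63.9° ≈ 5.56 × 0.4399 = 2.4461 m.
Difference: 5.2491 − 2.4461 = 2.8031 m.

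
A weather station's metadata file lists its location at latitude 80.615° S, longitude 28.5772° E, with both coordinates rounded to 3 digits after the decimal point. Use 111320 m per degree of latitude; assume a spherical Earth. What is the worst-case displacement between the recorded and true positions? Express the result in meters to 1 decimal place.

Rounding to 3 decimal places leaves each coordinate within ±0.0005° of the true value.
N–S: 0.0005° × 111320 m/° = 55.66 m.
Longitude error → 0.0005 × 111320 × cos 80.615° = 0.0005 × 111320 × 0.1631 ≈ 9.07635 m.
The two errors are perpendicular, so the maximum displacement is √(55.66² + 9.07635²) ≈ 56.3952 m.

56.4 meters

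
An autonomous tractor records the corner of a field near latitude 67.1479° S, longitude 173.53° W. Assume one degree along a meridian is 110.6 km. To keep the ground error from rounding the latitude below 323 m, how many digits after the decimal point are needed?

3 decimal places

One degree of latitude covers 110600 m.
N decimal places → at most half a unit in the last place, 0.5 × 10⁻ᴺ° = 110600/2 × 10⁻ᴺ m.
Setting 55300 × 10⁻ᴺ ≤ 323 gives 10ᴺ ≥ 171.2, i.e. N ≥ 2.23.
N = 2 would give 553 m (too coarse); N = 3 gives 55.3 m ≤ 323 m.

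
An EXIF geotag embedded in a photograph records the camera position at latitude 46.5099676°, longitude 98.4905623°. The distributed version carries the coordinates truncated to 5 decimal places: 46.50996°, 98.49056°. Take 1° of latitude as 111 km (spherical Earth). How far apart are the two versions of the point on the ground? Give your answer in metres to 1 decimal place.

0.9 metres

Δlat = 46.5099676 − 46.50996 = +0.0000076°; Δlon = 98.4905623 − 98.49056 = +0.0000023°.
N–S: 0.0000076° × 111000 m/° = 0.8436 m.
East–west at this latitude: 0.0000023° × 111000 × cos 46.51° ≈ 0.0000023 × 76393.4 = 0.175705 m.
Distance: √(0.8436² + 0.175705²) ≈ 0.861704 m.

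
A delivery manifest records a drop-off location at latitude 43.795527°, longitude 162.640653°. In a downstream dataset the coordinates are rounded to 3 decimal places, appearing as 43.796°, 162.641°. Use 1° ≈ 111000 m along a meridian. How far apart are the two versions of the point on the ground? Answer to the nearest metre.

59 metres

Δlat = 43.795527 − 43.796 = -0.000473°; Δlon = 162.640653 − 162.641 = -0.000347°.
N–S: -0.000473° × 111000 m/° = -52.503 m.
E–W at 43.796°: -0.000347° × 111000 × cos 43.796° = -0.000347 × 111000 × 0.7218 ≈ -27.8019 m.
Hypotenuse of the two orthogonal shifts: √(52.503² + 27.8019²) = 59.4097 m.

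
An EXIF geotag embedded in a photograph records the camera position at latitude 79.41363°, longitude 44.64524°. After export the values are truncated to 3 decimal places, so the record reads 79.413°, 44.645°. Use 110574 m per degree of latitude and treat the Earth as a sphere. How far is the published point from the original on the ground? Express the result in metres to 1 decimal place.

Δlat = 79.41363 − 79.413 = +0.00063°; Δlon = 44.64524 − 44.645 = +0.00024°.
N–S: 0.00063° × 110574 m/° = 69.6616 m.
East–west at this latitude: 0.00024° × 110574 × cos 79.413° ≈ 0.00024 × 20315.6 = 4.87574 m.
Combined displacement = (69.6616² + 4.87574²)^½ ≈ 69.832 m.

69.8 metres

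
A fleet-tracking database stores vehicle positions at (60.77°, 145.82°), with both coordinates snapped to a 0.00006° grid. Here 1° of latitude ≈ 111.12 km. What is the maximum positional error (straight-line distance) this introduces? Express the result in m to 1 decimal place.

With a 0.00006° grid the true value lies within half a step, ±0.00006°/2 = ±3e-05°, of the stored one.
Latitude error → 3e-05 × 111120 = 3.3336 m along the meridian.
Longitude error → 3e-05 × 111120 × cos 60.77° = 3e-05 × 111120 × 0.4883 ≈ 1.62785 m.
Combining orthogonally: (3.3336² + 1.62785²)^½ ≈ 3.70982 m.

3.7 m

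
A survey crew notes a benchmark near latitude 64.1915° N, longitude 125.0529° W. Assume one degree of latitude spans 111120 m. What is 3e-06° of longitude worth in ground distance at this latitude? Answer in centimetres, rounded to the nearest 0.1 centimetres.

One degree of longitude here spans 111120 × cos 64.1915° = 111120 × 0.4354 ≈ 48377.7 m; 3e-06° of that is 0.145133 m.
That is 0.145133 m = 14.513 cm.

14.5 centimetres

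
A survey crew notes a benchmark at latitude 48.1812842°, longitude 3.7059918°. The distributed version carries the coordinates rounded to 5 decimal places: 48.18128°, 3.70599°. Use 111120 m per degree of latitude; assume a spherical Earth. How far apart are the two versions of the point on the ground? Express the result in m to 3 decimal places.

0.485 m

The latitude changed by +0.0000042° and the longitude by +0.0000018°.
N–S: 0.0000042° × 111120 m/° = 0.466704 m.
E–W at 48.1813°: 0.0000018° × 111120 × cos 48.1813° = 0.0000018 × 111120 × 0.6668 ≈ 0.133366 m.
Combined displacement = (0.466704² + 0.133366²)^½ ≈ 0.485385 m.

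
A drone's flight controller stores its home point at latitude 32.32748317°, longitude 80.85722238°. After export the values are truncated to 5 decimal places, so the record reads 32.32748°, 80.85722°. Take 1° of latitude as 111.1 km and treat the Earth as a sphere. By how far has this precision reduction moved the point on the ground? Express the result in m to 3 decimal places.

The latitude changed by +0.00000317° and the longitude by +0.00000238°.
North–south shift: 0.00000317 × 111100 = 0.352187 m.
East–west at this latitude: 0.00000238° × 111100 × cos 32.3275° ≈ 0.00000238 × 93880.1 = 0.223435 m.
Combined displacement = (0.352187² + 0.223435²)^½ ≈ 0.417084 m.

0.417 m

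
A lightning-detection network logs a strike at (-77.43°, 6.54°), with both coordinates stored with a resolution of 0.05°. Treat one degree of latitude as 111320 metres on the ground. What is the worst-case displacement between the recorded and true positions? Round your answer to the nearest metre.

With a 0.05° grid the true value lies within half a step, ±0.05°/2 = ±0.025°, of the stored one.
N–S: 0.025° × 111320 m/° = 2783 m.
E–W at 77.43°: 0.025° × 111320 × cos 77.43° = 0.025 × 111320 × 0.2176 ≈ 605.67 m.
Worst case both components are at the extreme and orthogonal: √(2783² + 605.67²) ≈ 2848.14 m.

2848 metres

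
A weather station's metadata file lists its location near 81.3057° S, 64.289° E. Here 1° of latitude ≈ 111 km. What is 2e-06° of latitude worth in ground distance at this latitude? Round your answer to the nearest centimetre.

Along a meridian 2e-06° is 2e-06 × 111000 = 0.222 m.
That is 0.222 m = 22.2 cm.

22 centimetres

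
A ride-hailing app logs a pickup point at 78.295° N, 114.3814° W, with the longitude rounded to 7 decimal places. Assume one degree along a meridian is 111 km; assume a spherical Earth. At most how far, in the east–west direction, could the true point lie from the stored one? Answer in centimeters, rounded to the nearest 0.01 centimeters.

Rounding to 7 decimal places leaves the longitude within ±5e-08° of the true value.
One degree of longitude at 78.295° is 111000 × cos 78.295° ≈ 111000 × 0.2029 = 22518.9 m.
Maximum E–W displacement: 5e-08 × 22518.9 = 0.00112594 m.
That is 0.00112594 m = 0.11259 cm.

0.11 centimeters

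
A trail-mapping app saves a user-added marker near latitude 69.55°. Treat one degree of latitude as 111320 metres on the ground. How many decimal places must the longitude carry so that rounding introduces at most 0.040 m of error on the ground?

6 decimal places

At 69.55° one degree of longitude covers 111320 × cos 69.55° ≈ 111320 × 0.3494 ≈ 38894.1 m.
Rounding to N decimal places gives at most 0.5 × 10⁻ᴺ degrees of error, i.e. 0.5 × 10⁻ᴺ × 38894.1 m.
Need 0.5 × 38894.1 × 10⁻ᴺ ≤ 0.040 → 10⁻ᴺ ≤ 2.057e-06, so N ≥ 5.69.
N = 5 would give 0.194 m (too coarse); N = 6 gives 0.0194 m ≤ 0.040 m.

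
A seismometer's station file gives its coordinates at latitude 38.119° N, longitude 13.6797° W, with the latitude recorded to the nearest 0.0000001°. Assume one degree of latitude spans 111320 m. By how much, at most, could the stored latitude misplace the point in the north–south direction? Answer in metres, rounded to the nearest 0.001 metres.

0.006 metres

Rounding to 7 decimal places leaves the latitude within ±5e-08° of the true value.
North–south distance: 5e-08° × 111320 m/° = 0.005566 m.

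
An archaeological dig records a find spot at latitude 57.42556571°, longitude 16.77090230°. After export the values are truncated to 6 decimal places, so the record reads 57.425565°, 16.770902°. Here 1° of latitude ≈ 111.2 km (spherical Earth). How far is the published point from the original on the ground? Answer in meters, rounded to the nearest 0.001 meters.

The latitude changed by +0.00000071° and the longitude by +0.00000030°.
N–S: 0.00000071° × 111200 m/° = 0.078952 m.
E–W at 57.4256°: 0.00000030° × 111200 × cos 57.4256° = 0.00000030 × 111200 × 0.5384 ≈ 0.0179609 m.
Combined displacement = (0.078952² + 0.0179609²)^½ ≈ 0.0809692 m.

0.081 meters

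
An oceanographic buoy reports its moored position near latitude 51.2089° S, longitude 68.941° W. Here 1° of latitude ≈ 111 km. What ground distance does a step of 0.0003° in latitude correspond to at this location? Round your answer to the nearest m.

33 m

0.0003° × 111000 m/° = 33.3 m.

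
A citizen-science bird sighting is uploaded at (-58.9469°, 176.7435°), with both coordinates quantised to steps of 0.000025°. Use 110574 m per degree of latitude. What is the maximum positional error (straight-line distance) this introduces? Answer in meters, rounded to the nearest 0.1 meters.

1.6 meters

With a 0.000025° grid the true value lies within half a step, ±0.000025°/2 = ±1.25e-05°, of the stored one.
North–south component: 1.25e-05° × 110574 = 1.38218 m.
E–W at 58.9469°: 1.25e-05° × 110574 × cos 58.9469° = 1.25e-05 × 110574 × 0.5158 ≈ 0.71297 m.
Worst case both components are at the extreme and orthogonal: √(1.38218² + 0.71297²) ≈ 1.55523 m.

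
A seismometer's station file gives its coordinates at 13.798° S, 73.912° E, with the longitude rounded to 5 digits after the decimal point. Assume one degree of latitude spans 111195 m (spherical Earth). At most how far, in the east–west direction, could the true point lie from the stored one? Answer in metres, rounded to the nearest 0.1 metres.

0.5 metres

Rounding to 5 decimal places leaves the longitude within ±5e-06° of the true value.
Parallels shrink by cos φ, so at 13.798° a degree of longitude is 111195 × 0.9711 ≈ 107986 m.
So at most 5e-06° × 107986 ≈ 0.539931 m east–west.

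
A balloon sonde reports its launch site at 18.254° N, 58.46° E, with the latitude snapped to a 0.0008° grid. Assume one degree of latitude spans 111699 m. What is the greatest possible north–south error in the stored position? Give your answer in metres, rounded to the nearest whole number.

45 metres

With a 0.0008° grid the true value lies within half a step, ±0.0008°/2 = ±0.0004°, of the stored one.
North–south distance: 0.0004° × 111699 m/° = 44.6796 m.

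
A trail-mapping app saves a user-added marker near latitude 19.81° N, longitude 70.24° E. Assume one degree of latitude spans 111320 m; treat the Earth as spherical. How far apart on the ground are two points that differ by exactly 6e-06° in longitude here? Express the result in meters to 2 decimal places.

6e-06° of longitude at 19.81° is 6e-06 × 111320 × cos 19.81° ≈ 6e-06 × 104732 = 0.628394 m.

0.63 meters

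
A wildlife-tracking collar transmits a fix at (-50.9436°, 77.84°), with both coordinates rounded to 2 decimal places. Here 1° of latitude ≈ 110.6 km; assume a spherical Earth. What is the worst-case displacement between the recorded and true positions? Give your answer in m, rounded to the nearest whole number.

654 m

Rounding to 2 decimal places leaves each coordinate within ±0.005° of the true value.
N–S: 0.005° × 110600 m/° = 553 m.
E–W at 50.9436°: 0.005° × 110600 × cos 50.9436° = 0.005 × 110600 × 0.6301 ≈ 348.437 m.
Worst case both components are at the extreme and orthogonal: √(553² + 348.437²) ≈ 653.619 m.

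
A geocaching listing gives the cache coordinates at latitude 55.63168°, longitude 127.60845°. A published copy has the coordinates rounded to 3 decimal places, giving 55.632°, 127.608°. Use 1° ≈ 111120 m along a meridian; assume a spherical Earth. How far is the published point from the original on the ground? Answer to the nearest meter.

Δlat = 55.63168 − 55.632 = -0.00032°; Δlon = 127.60845 − 127.608 = +0.00045°.
North–south shift: -0.00032 × 111120 = -35.5584 m.
East–west at this latitude: 0.00045° × 111120 × cos 55.632° ≈ 0.00045 × 62727.9 = 28.2276 m.
Hypotenuse of the two orthogonal shifts: √(35.5584² + 28.2276²) = 45.4004 m.

45 meters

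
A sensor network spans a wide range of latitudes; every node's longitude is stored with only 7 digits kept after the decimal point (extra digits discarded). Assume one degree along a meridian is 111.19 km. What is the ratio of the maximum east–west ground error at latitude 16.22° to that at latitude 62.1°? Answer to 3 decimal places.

2.052

Truncating at 7 decimal places can drop up to a full unit in the last place, so the longitude may be off by as much as 1e-07°.
At 16.22°: 1e-07° × 111190 × cos 16.22° = 1e-07 × 111190 × 0.9602 ≈ 0.010676 m.
At 62.1°: 1e-07° × 111190 × cos 62.1° = 1e-07 × 111190 × 0.4679 ≈ 0.0052029 m.
The ratio reduces to cos 16.22° / cos 62.1° = 0.9602/0.4679 ≈ 2.0520.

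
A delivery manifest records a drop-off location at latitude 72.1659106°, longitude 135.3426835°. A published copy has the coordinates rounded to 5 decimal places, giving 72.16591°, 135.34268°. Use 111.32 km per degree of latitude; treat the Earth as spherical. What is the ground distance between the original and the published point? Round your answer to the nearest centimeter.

14 centimeters

Δlat = 72.1659106 − 72.16591 = +0.0000006°; Δlon = 135.3426835 − 135.34268 = +0.0000035°.
North–south shift: 0.0000006 × 111320 = 0.066792 m.
East–west at this latitude: 0.0000035° × 111320 × cos 72.1659° ≈ 0.0000035 × 34093.1 = 0.119326 m.
Distance: √(0.066792² + 0.119326²) ≈ 0.136747 m.
That is 0.136747 m = 13.675 cm.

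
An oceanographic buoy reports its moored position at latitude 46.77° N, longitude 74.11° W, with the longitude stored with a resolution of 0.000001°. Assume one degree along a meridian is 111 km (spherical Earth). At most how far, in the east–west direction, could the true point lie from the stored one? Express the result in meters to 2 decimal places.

0.04 meters

With a 0.000001° grid the true value lies within half a step, ±0.000001°/2 = ±5e-07°, of the stored one.
At latitude 46.77° a degree of longitude spans 111000 m × cos 46.77° = 111000 × 0.6849 ≈ 76027.1 m.
Maximum E–W displacement: 5e-07 × 76027.1 = 0.0380135 m.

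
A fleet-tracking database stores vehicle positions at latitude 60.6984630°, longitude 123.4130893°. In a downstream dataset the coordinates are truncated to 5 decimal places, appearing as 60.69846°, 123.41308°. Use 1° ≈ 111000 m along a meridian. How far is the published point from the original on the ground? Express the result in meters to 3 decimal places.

The latitude changed by +0.0000030° and the longitude by +0.0000093°.
N–S: 0.0000030° × 111000 m/° = 0.333 m.
E–W at 60.6985°: 0.0000093° × 111000 × cos 60.6985° = 0.0000093 × 111000 × 0.4894 ≈ 0.505214 m.
Combined displacement = (0.333² + 0.505214²)^½ ≈ 0.605087 m.

0.605 meters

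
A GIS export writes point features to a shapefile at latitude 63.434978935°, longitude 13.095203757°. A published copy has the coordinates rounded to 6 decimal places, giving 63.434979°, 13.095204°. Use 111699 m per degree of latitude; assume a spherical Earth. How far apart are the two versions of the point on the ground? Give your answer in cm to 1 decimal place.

The latitude changed by -0.000000065° and the longitude by -0.000000243°.
North–south shift: -0.000000065 × 111699 = -0.00726044 m.
East–west at this latitude: -0.000000243° × 111699 × cos 63.435° ≈ -0.000000243 × 49953.3 = -0.0121386 m.
Combined displacement = (0.00726044² + 0.0121386²)^½ ≈ 0.0141443 m.
That is 0.0141443 m = 1.4144 cm.

1.4 cm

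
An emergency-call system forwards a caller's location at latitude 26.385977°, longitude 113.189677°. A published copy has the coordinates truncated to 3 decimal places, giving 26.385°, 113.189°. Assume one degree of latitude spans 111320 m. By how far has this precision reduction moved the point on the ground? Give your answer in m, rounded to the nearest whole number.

Δlat = 26.385977 − 26.385 = +0.000977°; Δlon = 113.189677 − 113.189 = +0.000677°.
N–S: 0.000977° × 111320 m/° = 108.76 m.
East–west at this latitude: 0.000677° × 111320 × cos 26.385° ≈ 0.000677 × 99723.6 = 67.5129 m.
Hypotenuse of the two orthogonal shifts: √(108.76² + 67.5129²) = 128.01 m.

128 m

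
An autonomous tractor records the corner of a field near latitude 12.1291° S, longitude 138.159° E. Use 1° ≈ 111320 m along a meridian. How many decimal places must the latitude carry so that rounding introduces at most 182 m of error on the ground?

3 decimal places

One degree of latitude covers 111320 m.
With N decimal places the half-ulp bound is 0.5·10⁻ᴺ°, or 0.5·10⁻ᴺ × 111320 m on the ground.
Need 0.5 × 111320 × 10⁻ᴺ ≤ 182 → 10⁻ᴺ ≤ 3.270e-03, so N ≥ 2.49.
At 2 places the error can reach 557 m, but 3 places keeps it to 55.7 m.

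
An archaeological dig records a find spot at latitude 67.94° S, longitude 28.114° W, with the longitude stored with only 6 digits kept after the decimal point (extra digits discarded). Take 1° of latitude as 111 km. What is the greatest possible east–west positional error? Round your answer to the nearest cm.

4 cm

Truncating at 6 decimal places can drop up to a full unit in the last place, so the longitude may be off by as much as 1e-06°.
Parallels shrink by cos φ, so at 67.94° a degree of longitude is 111000 × 0.3756 ≈ 41689.1 m.
So at most 1e-06° × 41689.1 ≈ 0.0416891 m east–west.
That is 0.0416891 m = 4.1689 cm.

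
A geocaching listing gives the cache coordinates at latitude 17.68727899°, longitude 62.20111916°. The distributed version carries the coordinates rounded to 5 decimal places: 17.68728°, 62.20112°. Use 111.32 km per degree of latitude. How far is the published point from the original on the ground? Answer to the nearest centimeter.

14 centimeters

The latitude changed by -0.00000101° and the longitude by -0.00000084°.
N–S: -0.00000101° × 111320 m/° = -0.112433 m.
E–W at 17.6873°: -0.00000084° × 111320 × cos 17.6873° = -0.00000084 × 111320 × 0.9527 ≈ -0.0890885 m.
Combined displacement = (0.112433² + 0.0890885²)^½ ≈ 0.14345 m.
That is 0.14345 m = 14.345 cm.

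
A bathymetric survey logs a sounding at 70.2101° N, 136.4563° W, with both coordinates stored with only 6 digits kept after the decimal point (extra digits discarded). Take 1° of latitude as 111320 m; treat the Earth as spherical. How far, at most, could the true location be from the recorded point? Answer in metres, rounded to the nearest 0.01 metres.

0.12 metres

Truncating at 6 decimal places can drop up to a full unit in the last place, so each coordinate may be off by as much as 1e-06°.
Latitude error → 1e-06 × 111320 = 0.11132 m along the meridian.
E–W at 70.2101°: 1e-06° × 111320 × cos 70.2101° = 1e-06 × 111320 × 0.3386 ≈ 0.0376898 m.
Worst case both components are at the extreme and orthogonal: √(0.11132² + 0.0376898²) ≈ 0.117527 m.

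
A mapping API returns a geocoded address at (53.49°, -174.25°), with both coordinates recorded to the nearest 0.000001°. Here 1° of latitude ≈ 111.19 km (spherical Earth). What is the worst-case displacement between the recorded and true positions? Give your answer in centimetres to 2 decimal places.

6.47 centimetres

Rounding to 6 decimal places leaves each coordinate within ±5e-07° of the true value.
Latitude error → 5e-07 × 111190 = 0.055595 m along the meridian.
E–W at 53.49°: 5e-07° × 111190 × cos 53.49° = 5e-07 × 111190 × 0.5950 ≈ 0.033077 m.
Worst case both components are at the extreme and orthogonal: √(0.055595² + 0.033077²) ≈ 0.0646907 m.
That is 0.0646907 m = 6.4691 cm.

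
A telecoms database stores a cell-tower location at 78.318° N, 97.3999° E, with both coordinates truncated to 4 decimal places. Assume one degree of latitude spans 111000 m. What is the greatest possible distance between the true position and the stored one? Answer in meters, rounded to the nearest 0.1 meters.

11.3 meters

Truncating at 4 decimal places can drop up to a full unit in the last place, so each coordinate may be off by as much as 0.0001°.
Latitude error → 0.0001 × 111000 = 11.1 m along the meridian.
Longitude error → 0.0001 × 111000 × cos 78.318° = 0.0001 × 111000 × 0.2025 ≈ 2.24752 m.
Combining orthogonally: (11.1² + 2.24752²)^½ ≈ 11.3253 m.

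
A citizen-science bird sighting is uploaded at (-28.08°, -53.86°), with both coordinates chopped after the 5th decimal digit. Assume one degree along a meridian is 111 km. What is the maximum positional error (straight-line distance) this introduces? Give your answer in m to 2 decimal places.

Truncating at 5 decimal places can drop up to a full unit in the last place, so each coordinate may be off by as much as 1e-05°.
Latitude error → 1e-05 × 111000 = 1.11 m along the meridian.
East–west component at 28.08°: 1e-05° × 111000 × cos 28.08° ≈ 1e-05 × 97934.3 ≈ 0.979343 m.
Combining orthogonally: (1.11² + 0.979343²)^½ ≈ 1.48027 m.

1.48 m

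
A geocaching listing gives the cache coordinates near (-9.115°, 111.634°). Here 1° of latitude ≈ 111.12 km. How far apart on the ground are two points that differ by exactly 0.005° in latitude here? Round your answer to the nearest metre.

556 metres

Along a meridian 0.005° is 0.005 × 111120 = 555.6 m.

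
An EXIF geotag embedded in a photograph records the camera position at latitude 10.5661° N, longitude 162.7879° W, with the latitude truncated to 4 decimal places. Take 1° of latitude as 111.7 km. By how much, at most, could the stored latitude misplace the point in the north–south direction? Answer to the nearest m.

11 m

Truncating at 4 decimal places can drop up to a full unit in the last place, so the latitude may be off by as much as 0.0001°.
North–south distance: 0.0001° × 111700 m/° = 11.17 m.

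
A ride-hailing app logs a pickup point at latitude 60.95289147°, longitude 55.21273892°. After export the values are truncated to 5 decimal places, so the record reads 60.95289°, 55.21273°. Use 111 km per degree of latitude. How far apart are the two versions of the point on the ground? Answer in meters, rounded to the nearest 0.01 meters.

The latitude changed by +0.00000147° and the longitude by +0.00000892°.
North–south shift: 0.00000147 × 111000 = 0.16317 m.
E–W at 60.9529°: 0.00000892° × 111000 × cos 60.9529° = 0.00000892 × 111000 × 0.4855 ≈ 0.480732 m.
Hypotenuse of the two orthogonal shifts: √(0.16317² + 0.480732²) = 0.507668 m.

0.51 meters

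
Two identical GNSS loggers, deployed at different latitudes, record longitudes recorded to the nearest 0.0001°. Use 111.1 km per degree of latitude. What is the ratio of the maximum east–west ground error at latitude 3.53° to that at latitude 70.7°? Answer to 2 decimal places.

3.02

Rounding to 4 decimal places leaves the longitude within ±5e-05° of the true value.
Error at 3.53° = 5e-05° × 111100 × cos 3.53° ≈ 5.555 × 0.9981 = 5.5445 m.
Error at 70.7° = 5e-05° × 111100 × cos 70.7° ≈ 5.555 × 0.3305 = 1.836 m.
Ratio: 5.5445 / 1.836 = cos 3.53° / cos 70.7° ≈ 3.0198.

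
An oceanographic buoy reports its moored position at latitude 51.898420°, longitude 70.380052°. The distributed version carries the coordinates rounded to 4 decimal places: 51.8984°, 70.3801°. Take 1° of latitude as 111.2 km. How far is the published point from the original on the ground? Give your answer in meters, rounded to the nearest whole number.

Δlat = 51.898420 − 51.8984 = +0.000020°; Δlon = 70.380052 − 70.3801 = -0.000048°.
N–S: 0.000020° × 111200 m/° = 2.224 m.
E–W at 51.8984°: -0.000048° × 111200 × cos 51.8984° = -0.000048 × 111200 × 0.6171 ≈ -3.29361 m.
Distance: √(2.224² + 3.29361²) ≈ 3.97417 m.

4 meters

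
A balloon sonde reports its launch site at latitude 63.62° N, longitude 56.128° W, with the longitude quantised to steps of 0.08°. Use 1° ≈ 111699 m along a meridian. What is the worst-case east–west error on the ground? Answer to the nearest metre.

With a 0.08° grid the true value lies within half a step, ±0.08°/2 = ±0.04°, of the stored one.
One degree of longitude at 63.62° is 111699 × cos 63.62° ≈ 111699 × 0.4443 = 49630.4 m.
So at most 0.04° × 49630.4 ≈ 1985.22 m east–west.

1985 metres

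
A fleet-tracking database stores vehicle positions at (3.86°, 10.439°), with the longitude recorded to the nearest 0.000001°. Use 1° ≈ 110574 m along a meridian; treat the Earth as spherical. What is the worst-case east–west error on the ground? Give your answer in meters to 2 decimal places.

0.06 meters

Rounding to 6 decimal places leaves the longitude within ±5e-07° of the true value.
Parallels shrink by cos φ, so at 3.86° a degree of longitude is 110574 × 0.9977 ≈ 110323 m.
East–west error: 5e-07° × 110323 m/° ≈ 0.0551616 m.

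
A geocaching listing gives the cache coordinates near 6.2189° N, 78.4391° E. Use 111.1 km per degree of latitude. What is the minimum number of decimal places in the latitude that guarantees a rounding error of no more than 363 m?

One degree of latitude covers 111100 m.
Rounding to N decimal places gives at most 0.5 × 10⁻ᴺ degrees of error, i.e. 0.5 × 10⁻ᴺ × 111100 m.
Setting 55550 × 10⁻ᴺ ≤ 363 gives 10ᴺ ≥ 153, i.e. N ≥ 2.18.
At 2 places the error can reach 556 m, but 3 places keeps it to 55.6 m.

3 decimal places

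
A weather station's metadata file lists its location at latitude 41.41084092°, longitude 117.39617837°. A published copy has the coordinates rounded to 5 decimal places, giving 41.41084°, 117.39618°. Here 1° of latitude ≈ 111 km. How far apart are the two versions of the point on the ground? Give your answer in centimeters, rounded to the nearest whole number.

Δlat = 41.41084092 − 41.41084 = +0.00000092°; Δlon = 117.39617837 − 117.39618 = -0.00000163°.
North–south shift: 0.00000092 × 111000 = 0.10212 m.
East–west at this latitude: -0.00000163° × 111000 × cos 41.4108° ≈ -0.00000163 × 83248.4 = -0.135695 m.
Combined displacement = (0.10212² + 0.135695²)^½ ≈ 0.169828 m.
That is 0.169828 m = 16.983 cm.

17 centimeters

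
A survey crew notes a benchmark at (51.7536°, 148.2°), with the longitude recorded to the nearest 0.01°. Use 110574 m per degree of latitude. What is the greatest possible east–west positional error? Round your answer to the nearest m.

Rounding to 2 decimal places leaves the longitude within ±0.005° of the true value.
Parallels shrink by cos φ, so at 51.7536° a degree of longitude is 110574 × 0.6190 ≈ 68450.2 m.
So at most 0.005° × 68450.2 ≈ 342.251 m east–west.

342 m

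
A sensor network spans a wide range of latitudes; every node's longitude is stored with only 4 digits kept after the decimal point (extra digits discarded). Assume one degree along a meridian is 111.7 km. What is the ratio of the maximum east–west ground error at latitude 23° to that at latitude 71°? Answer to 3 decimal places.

Truncating at 4 decimal places can drop up to a full unit in the last place, so the longitude may be off by as much as 0.0001°.
Error at 23° = 0.0001° × 111700 × cos 23° ≈ 11.17 × 0.9205 = 10.282 m.
Error at 71° = 0.0001° × 111700 × cos 71° ≈ 11.17 × 0.3256 = 3.6366 m.
Ratio: 10.282 / 3.6366 = cos 23° / cos 71° ≈ 2.8274.

2.827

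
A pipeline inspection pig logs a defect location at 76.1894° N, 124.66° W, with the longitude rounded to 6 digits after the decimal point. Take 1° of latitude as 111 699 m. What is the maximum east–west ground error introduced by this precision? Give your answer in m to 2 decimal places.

0.01 m

Rounding to 6 decimal places leaves the longitude within ±5e-07° of the true value.
One degree of longitude at 76.1894° is 111699 × cos 76.1894° ≈ 111699 × 0.2387 = 26664 m.
So at most 5e-07° × 26664 ≈ 0.013332 m east–west.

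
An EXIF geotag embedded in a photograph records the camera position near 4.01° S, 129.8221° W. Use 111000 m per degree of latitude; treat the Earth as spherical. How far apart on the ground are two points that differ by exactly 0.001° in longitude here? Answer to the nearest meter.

One degree of longitude here spans 111000 × cos 4.01° = 111000 × 0.9976 ≈ 110728 m; 0.001° of that is 110.728 m.

111 meters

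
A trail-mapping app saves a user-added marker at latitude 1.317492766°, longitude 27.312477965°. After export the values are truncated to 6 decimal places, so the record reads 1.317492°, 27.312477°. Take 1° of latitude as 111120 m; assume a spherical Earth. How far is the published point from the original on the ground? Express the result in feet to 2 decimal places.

The latitude changed by +0.000000766° and the longitude by +0.000000965°.
North–south shift: 0.000000766 × 111120 = 0.0851179 m.
East–west at this latitude: 0.000000965° × 111120 × cos 1.31749° ≈ 0.000000965 × 111091 = 0.107202 m.
Hypotenuse of the two orthogonal shifts: √(0.0851179² + 0.107202²) = 0.136885 m.
Converting: 0.136885 m × 3.2808 ft/m ≈ 0.4491 ft.

0.45 feet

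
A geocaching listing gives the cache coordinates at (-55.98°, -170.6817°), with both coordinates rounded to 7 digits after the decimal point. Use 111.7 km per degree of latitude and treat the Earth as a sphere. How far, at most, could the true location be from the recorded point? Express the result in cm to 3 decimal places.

Rounding to 7 decimal places leaves each coordinate within ±5e-08° of the true value.
Latitude error → 5e-08 × 111700 = 0.005585 m along the meridian.
E–W at 55.98°: 5e-08° × 111700 × cos 55.98° = 5e-08 × 111700 × 0.5595 ≈ 0.00312471 m.
Combining orthogonally: (0.005585² + 0.00312471²)^½ ≈ 0.00639969 m.
That is 0.00639969 m = 0.63997 cm.

0.640 cm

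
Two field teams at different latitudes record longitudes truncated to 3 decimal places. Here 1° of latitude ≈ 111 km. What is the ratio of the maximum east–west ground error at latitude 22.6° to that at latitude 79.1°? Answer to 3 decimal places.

Truncating at 3 decimal places can drop up to a full unit in the last place, so the longitude may be off by as much as 0.001°.
Error at 22.6° = 0.001° × 111000 × cos 22.6° ≈ 111 × 0.9232 = 102.48 m.
At 79.1°: 0.001° × 111000 × cos 79.1° = 0.001 × 111000 × 0.1891 ≈ 20.99 m.
Ratio: 102.48 / 20.99 = cos 22.6° / cos 79.1° ≈ 4.8822.

4.882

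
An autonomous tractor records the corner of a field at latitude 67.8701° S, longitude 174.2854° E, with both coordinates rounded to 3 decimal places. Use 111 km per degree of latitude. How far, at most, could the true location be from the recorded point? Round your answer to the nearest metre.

Rounding to 3 decimal places leaves each coordinate within ±0.0005° of the true value.
Latitude error → 0.0005 × 111000 = 55.5 m along the meridian.
Longitude error → 0.0005 × 111000 × cos 67.8701° = 0.0005 × 111000 × 0.3767 ≈ 20.9073 m.
Combining orthogonally: (55.5² + 20.9073²)^½ ≈ 59.3074 m.

59 metres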